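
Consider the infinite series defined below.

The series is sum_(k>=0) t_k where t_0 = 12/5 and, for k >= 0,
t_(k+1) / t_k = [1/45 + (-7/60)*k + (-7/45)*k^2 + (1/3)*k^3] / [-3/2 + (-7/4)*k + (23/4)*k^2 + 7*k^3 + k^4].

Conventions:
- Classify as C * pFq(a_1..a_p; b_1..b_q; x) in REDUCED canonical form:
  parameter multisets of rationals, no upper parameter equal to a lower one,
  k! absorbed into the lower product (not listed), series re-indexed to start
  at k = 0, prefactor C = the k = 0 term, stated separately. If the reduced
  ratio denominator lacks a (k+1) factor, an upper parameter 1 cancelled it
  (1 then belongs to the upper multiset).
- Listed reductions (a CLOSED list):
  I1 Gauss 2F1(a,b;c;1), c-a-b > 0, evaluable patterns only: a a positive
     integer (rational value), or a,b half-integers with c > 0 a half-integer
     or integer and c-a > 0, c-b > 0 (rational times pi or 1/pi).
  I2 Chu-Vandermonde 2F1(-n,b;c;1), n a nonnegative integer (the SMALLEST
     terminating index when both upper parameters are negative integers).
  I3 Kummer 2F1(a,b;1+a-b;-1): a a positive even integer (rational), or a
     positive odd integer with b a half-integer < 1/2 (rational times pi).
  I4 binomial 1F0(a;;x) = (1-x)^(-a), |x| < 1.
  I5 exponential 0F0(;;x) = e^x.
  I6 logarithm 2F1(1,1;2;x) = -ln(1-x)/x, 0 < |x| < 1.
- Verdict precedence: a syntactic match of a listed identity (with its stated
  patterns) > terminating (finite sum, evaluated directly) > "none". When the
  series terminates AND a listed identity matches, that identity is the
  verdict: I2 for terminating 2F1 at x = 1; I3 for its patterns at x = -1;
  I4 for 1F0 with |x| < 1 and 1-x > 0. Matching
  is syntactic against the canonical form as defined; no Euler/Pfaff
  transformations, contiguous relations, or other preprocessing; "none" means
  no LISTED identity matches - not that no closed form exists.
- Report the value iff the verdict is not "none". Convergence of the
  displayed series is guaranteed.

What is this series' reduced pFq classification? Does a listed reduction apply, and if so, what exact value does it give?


Prefactor 12/5, argument 1/3: 2F2 with upper {-4/5, -1/6} over lower {-1/2, 6}. Verdict: none. A 2F2 with upper {-4/5, -1/6} fits none of I1-I6 at x = 1/3; the sum runs forever.

First insight: t_0 = 12/5 here, and factor the ratio over Q (C = 12/5, x = 1/3): negated roots = parameters.
Ratio: r(k) = (1/3) * (k-4/5) (k-1/6) / [(k-1/2) (k+6) (k+1)] ; factor over Q: parameters, x = (1/3), and C = 12/5.


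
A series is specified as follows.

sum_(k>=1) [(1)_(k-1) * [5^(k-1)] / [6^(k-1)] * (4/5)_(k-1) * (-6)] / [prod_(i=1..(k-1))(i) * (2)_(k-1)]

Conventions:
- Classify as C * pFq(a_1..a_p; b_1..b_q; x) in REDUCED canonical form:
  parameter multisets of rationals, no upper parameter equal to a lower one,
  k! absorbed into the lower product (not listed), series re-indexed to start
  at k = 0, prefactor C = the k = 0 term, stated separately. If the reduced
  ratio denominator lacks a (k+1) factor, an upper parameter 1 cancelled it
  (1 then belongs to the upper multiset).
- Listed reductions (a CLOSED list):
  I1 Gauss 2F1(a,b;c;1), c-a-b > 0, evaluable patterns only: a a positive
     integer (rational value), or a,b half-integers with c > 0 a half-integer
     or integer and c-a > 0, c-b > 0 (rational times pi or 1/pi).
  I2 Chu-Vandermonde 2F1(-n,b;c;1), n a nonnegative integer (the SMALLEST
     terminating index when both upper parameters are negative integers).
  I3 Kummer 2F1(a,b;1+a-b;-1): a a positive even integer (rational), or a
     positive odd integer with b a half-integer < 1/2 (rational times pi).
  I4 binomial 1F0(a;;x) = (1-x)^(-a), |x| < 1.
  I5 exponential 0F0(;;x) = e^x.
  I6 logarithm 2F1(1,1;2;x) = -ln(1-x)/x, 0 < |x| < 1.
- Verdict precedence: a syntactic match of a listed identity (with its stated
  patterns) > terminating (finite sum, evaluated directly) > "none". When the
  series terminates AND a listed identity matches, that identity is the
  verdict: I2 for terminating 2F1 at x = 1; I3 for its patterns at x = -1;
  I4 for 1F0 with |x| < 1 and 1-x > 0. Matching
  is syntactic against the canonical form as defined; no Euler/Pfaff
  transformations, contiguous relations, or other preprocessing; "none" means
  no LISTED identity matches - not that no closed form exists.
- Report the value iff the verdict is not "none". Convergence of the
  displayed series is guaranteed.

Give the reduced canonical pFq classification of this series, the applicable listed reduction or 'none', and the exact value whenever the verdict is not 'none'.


Prefactor -6, argument 5/6: 2F1 with upper {4/5, 1} over lower {2}. Verdict: no listed reduction: x = 5/6 and upper {4/5, 1} fail every I1-I6 pattern.

First insight: t_0 = -6 here, and the two geometric factors (C = -6, x = 5/6) combine into one argument.
Ratio: r(k) = (5/6) * (k+4/5) (k+1) / [(k+2) (k+1)] ; factor over Q: parameters, x = (5/6), and C = -6.


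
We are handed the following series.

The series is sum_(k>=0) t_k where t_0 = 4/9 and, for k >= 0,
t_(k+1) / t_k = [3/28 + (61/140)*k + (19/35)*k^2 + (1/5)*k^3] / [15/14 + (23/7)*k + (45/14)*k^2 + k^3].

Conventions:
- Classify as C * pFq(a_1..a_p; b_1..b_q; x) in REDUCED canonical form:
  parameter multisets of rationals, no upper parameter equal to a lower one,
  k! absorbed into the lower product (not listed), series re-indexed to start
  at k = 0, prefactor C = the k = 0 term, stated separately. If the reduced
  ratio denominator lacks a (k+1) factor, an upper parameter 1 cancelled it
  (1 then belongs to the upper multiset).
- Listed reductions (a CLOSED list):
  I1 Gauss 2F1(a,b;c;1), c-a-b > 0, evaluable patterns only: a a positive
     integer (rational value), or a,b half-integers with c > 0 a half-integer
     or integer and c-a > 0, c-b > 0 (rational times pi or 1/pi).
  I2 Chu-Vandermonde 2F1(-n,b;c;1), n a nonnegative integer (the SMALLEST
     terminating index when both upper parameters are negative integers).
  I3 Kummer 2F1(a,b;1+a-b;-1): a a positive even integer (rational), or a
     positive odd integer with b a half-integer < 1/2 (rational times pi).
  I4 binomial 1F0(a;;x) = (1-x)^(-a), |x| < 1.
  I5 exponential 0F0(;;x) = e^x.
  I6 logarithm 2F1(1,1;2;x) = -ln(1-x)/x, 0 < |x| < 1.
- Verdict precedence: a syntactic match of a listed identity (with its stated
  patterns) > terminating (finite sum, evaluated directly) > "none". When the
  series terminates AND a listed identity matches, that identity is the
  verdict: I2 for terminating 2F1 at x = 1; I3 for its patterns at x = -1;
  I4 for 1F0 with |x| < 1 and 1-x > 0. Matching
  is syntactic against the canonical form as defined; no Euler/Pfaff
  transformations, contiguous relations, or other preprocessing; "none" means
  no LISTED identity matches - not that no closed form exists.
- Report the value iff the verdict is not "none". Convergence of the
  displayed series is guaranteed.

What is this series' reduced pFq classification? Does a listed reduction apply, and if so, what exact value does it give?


This is 4/9 * 1F0(1/2; -; 1/5) in reduced canonical form. Verdict (x = 1/5): the I4 binomial reduction applies (the 1F0 binomial series: exponent -1/2, x = 1/5). Sum: (4/9) * (4/5)^(-1/2).

Structural cue: from the first term 4/9: the ratio is unreduced: k + 3/2 divides both sides (prefactor 4/9).
Ratio: r(k) = (1/5) * (k+1/2) / [(k+1)] - rational; roots negated = parameters, x = (1/5), C = 4/9.


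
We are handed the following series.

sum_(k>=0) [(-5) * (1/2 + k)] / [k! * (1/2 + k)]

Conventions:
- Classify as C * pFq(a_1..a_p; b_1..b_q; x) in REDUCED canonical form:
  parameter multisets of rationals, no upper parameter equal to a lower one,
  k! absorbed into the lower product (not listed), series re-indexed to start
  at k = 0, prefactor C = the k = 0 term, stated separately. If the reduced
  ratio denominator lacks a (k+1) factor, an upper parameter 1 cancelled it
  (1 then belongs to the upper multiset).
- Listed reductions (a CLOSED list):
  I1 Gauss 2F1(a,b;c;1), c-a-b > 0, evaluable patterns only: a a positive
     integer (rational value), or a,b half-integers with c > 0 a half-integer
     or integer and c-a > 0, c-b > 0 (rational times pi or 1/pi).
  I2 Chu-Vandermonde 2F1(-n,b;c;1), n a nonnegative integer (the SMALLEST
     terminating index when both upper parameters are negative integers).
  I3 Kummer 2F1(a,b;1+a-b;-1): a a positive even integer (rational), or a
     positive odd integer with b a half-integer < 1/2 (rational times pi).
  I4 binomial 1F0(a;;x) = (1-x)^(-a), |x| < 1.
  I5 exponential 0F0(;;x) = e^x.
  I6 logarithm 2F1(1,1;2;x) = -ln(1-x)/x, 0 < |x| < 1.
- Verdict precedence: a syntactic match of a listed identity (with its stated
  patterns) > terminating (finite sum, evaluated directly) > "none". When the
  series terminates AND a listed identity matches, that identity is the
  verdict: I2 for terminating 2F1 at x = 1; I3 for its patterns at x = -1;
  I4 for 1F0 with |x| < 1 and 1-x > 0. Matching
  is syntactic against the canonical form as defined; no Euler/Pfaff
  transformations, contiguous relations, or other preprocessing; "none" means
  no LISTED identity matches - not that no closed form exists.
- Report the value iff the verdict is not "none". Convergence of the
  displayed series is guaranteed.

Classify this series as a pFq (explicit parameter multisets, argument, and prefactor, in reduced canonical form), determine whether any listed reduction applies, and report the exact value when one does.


Reduced: x = 1, 0F0, upper = {-}, lower = {-}, C = -5. Verdict: exponential (I5) matches (the 0F0 exponential series at x = 1). Hence: (-5) * e^(1).

First insight: from the first term -5: striking the common factor k + 1/2 reduces the term (prefactor -5).
Adjacent-term ratio: r(k) = 1 * 1 / [(k+1)] ; factor over Q: parameters, x = 1, and C = -5.


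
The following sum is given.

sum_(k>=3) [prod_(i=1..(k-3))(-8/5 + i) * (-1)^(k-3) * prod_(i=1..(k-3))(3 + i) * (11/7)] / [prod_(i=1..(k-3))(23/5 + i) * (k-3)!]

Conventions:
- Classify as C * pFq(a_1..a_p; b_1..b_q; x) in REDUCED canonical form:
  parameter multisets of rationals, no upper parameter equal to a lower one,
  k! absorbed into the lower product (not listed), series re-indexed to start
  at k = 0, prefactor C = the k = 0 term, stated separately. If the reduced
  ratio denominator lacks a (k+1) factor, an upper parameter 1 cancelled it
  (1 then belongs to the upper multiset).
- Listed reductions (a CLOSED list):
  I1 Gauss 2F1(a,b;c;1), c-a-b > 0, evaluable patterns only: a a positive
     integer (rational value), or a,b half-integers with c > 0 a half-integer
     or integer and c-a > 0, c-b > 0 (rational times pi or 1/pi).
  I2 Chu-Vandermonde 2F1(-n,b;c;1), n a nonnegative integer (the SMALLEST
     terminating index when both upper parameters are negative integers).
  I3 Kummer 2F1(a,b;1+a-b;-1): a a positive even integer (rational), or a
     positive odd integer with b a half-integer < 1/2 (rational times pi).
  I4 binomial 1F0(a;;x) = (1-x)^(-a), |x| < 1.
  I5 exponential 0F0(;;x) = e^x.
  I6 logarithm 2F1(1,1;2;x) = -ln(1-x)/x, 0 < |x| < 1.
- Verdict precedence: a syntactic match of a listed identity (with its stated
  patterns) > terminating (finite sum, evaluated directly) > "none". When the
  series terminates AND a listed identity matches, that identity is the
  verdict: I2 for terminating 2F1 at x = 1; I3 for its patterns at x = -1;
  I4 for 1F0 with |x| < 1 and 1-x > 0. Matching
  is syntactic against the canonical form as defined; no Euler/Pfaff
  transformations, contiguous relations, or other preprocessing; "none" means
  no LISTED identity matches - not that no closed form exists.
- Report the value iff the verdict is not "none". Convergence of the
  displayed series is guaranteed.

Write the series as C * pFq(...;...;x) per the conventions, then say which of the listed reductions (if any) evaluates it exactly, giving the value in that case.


The series (x = -1) is 2F1: upper {-3/5, 4}, lower {28/5}, prefactor 11/7. Verdict: Kummer (I3) applies (x = -1; c = 28/5 equals 1+a-b for upper {-3/5, 4}: listed pattern). Sum: 759/350.

Structural cue: with t_0 = 11/7, the running product (C = 11/7, x = -1) telescopes to a rising factorial.
Ratio: r(k) = (-1) * (k-3/5) (k+4) / [(k+28/5) (k+1)] ; factor over Q: parameters, x = (-1), and C = 11/7.


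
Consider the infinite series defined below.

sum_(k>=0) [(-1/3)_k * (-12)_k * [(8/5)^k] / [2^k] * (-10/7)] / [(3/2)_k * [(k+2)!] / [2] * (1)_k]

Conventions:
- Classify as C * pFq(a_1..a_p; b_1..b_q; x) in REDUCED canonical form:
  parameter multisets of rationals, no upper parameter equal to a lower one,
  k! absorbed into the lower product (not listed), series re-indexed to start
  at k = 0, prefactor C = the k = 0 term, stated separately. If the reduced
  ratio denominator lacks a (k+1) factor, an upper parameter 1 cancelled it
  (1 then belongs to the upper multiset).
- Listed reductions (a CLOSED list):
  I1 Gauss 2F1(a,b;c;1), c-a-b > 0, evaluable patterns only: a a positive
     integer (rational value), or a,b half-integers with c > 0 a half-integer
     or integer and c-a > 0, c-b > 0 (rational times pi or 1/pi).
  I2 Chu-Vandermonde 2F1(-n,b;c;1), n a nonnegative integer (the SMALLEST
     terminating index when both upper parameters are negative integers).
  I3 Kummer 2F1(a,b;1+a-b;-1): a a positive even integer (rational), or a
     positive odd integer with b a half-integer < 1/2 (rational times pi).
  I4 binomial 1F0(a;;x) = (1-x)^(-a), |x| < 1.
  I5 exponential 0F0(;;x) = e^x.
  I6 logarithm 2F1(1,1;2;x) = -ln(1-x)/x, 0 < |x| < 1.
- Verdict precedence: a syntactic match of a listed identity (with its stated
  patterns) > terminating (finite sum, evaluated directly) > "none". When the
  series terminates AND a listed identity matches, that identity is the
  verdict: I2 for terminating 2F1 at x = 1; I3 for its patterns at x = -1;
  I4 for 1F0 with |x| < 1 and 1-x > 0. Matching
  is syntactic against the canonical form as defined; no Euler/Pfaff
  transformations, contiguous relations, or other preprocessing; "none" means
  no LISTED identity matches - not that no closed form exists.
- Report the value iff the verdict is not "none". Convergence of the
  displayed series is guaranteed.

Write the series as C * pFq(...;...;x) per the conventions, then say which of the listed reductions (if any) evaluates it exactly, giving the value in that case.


Reduced: x = 4/5, 2F2, upper = {-12, -1/3}, lower = {3/2, 3}, C = -10/7. Verdict: terminating. With -12 upstairs the series is a 13-term polynomial sum; evaluated term by term. Its exact value is -1255268400791850293253186386/567945656065021453857421875.

Structural cue: t_0 being -10/7, the denominator's factorial ratio (C = -10/7) is a lower Pochhammer.
Step ratio: r(k) = (4/5) * (k-12) (k-1/3) / [(k+3/2) (k+3) (k+1)] - rational in k, leading ratio (4/5); with t_0 = -10/7, classification follows.


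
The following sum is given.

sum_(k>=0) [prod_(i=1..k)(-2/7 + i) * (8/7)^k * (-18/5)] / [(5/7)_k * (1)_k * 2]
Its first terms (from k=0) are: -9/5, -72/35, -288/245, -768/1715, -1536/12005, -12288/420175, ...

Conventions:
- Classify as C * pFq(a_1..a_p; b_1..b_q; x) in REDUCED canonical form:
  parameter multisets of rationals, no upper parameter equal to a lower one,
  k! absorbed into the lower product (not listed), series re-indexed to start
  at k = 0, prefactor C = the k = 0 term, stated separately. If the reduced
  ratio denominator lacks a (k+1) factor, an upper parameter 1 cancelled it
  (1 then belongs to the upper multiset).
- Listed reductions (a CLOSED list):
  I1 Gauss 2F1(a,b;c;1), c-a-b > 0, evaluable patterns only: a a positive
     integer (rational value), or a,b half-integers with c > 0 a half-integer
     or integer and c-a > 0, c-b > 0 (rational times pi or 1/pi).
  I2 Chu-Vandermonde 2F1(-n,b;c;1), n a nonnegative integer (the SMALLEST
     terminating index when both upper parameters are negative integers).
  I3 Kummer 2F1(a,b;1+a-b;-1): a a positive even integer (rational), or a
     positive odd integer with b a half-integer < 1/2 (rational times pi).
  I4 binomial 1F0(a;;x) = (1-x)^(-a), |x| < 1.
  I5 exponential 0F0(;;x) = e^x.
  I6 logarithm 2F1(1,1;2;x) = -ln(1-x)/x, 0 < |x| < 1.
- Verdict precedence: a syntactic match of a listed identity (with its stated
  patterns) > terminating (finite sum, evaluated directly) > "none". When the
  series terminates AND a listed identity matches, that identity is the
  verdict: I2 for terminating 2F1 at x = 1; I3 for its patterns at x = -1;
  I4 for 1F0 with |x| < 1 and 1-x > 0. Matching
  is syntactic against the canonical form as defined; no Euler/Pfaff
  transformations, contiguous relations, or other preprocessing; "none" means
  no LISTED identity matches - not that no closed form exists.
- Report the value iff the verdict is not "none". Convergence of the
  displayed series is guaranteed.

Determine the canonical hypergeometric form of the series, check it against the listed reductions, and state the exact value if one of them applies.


Prefactor -9/5, argument 8/7: 0F0 with upper {-} over lower {-}. Verdict (x = 8/7): the exponential series (I5) applies (the 0F0 exponential series at x = 8/7). Hence: (-9/5) * e^(8/7).

Structural cue: from the first term -9/5: the parameter 5/7 appears in both the upper and lower lists and cancels.
Term ratio: r(k) = (8/7) * 1 / [(k+1)] - rational in k. x = (8/7); t_0 = -9/5; negate the roots.


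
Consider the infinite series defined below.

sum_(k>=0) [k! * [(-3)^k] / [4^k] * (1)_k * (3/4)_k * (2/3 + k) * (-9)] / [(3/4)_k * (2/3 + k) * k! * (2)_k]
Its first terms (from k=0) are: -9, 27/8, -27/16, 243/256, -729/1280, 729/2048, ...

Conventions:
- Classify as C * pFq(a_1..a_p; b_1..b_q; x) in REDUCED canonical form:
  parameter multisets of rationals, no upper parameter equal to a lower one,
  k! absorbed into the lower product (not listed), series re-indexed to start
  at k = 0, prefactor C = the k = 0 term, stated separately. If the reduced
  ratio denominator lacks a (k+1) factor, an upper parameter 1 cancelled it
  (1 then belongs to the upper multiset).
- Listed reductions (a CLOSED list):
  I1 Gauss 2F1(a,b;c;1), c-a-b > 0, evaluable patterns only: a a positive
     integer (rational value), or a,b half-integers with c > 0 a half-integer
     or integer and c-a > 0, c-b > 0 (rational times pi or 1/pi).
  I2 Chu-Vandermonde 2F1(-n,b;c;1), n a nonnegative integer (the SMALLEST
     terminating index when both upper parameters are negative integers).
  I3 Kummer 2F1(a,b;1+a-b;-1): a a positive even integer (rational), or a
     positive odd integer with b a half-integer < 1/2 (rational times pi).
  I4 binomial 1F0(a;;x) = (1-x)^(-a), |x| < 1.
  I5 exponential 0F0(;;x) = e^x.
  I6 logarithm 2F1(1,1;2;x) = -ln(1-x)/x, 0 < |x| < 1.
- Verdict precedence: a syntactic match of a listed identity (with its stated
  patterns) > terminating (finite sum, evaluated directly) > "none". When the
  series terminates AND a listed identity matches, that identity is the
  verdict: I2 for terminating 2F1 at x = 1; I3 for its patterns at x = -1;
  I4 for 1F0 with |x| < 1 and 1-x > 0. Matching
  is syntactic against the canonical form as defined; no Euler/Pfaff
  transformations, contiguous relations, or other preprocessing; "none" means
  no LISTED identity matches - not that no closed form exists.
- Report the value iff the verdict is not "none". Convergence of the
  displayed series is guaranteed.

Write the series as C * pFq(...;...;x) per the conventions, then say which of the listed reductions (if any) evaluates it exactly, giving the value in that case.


Canonical form: C = -9 times 2F1 with upper {1, 1}, lower {2}, x = -3/4. Verdict at x = -3/4: the logarithmic series (I6) matches (the logarithm: parameters (1,1;2), x = -3/4). Value: (-12) * ln(7/4).

Structural cue: t_0 being -9, the two geometric factors (prefactor -9) combine into one argument.
Step ratio: r(k) = (-3/4) * (k+1) (k+1) / [(k+2) (k+1)] - rational in k. x = (-3/4); t_0 = -9; negate the roots.


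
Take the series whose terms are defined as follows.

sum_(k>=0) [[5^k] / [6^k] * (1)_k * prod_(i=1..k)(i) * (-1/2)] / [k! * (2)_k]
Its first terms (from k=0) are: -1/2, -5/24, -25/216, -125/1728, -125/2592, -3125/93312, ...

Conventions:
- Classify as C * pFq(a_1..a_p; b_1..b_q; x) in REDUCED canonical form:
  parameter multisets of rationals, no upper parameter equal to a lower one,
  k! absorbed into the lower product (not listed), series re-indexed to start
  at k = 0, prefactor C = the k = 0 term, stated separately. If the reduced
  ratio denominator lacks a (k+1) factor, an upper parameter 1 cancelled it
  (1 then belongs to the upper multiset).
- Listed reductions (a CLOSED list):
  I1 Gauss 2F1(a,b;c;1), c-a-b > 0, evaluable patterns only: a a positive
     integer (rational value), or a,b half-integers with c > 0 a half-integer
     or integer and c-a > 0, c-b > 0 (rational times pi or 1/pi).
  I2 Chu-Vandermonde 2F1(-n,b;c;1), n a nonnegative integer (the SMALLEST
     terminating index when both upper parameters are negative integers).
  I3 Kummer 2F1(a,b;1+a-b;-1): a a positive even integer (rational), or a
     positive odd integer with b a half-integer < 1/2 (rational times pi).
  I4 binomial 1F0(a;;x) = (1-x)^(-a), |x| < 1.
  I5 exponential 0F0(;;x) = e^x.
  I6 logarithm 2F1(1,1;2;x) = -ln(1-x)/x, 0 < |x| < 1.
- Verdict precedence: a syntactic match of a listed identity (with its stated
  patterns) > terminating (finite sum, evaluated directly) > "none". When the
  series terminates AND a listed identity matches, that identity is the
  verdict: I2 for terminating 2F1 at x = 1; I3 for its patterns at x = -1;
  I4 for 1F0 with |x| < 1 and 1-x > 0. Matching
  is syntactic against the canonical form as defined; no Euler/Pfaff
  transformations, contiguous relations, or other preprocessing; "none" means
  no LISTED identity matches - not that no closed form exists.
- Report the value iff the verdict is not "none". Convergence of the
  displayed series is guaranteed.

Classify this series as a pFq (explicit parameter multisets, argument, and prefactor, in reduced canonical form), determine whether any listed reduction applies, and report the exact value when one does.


Canonical form: C = -1/2 times 2F1 with upper {1, 1}, lower {2}, x = 5/6. Verdict: the I6 logarithm reduction matches (the logarithm: parameters (1,1;2), x = 5/6). Hence: (3/5) * ln(1/6).

Key step: t_0 being -1/2, the two geometric factors (C = -1/2) combine into one argument.
Adjacent-term ratio: r(k) = (5/6) * (k+1) (k+1) / [(k+2) (k+1)] - rational in k. x = (5/6); t_0 = -1/2; negate the roots.


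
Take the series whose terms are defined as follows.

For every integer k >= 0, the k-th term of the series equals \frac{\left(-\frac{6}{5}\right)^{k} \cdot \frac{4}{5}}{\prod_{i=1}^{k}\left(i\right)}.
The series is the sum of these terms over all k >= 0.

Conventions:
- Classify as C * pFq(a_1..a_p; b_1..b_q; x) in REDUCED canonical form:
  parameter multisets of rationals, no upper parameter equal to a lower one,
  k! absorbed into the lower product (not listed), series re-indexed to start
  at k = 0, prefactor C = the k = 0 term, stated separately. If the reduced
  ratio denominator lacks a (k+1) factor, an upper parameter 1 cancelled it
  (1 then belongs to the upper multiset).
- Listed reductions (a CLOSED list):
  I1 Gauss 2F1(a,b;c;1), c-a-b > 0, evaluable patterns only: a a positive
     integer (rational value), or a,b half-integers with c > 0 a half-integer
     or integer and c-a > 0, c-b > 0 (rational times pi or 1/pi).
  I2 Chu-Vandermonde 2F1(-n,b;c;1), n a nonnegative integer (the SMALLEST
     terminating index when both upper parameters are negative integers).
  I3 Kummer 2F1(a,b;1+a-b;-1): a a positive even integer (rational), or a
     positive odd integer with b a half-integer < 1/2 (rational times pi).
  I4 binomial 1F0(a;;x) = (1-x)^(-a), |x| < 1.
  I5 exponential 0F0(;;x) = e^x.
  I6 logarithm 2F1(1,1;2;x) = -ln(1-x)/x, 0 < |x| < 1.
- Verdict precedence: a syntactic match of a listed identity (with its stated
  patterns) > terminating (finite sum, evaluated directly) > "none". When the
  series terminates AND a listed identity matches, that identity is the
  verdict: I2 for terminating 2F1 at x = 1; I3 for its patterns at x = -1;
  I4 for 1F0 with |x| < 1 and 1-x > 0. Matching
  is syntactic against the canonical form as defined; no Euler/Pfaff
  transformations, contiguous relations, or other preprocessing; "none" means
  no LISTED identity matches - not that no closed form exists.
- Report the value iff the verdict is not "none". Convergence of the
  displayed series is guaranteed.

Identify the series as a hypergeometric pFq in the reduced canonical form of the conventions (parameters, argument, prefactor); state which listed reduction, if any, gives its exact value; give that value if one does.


Structural cue: t_0 = \frac{4}{5} here, and the product of the first k integers (C = 4/5, x = -6/5) is k!.
Term ratio: r(k) = -\frac{6}{5} * 1 / [(k+1)] ; factor over Q: parameters, x = -\frac{6}{5}, and C = \frac{4}{5}.

Prefactor \frac{4}{5}, argument -\frac{6}{5}: 0F0 with upper {-} over lower {-}. Verdict (x = -\frac{6}{5}): the I5 exponential reduction applies (the 0F0 exponential series at x = -\frac{6}{5}). Its exact value is \frac{4}{5} \cdot e^{-\frac{6}{5}}.


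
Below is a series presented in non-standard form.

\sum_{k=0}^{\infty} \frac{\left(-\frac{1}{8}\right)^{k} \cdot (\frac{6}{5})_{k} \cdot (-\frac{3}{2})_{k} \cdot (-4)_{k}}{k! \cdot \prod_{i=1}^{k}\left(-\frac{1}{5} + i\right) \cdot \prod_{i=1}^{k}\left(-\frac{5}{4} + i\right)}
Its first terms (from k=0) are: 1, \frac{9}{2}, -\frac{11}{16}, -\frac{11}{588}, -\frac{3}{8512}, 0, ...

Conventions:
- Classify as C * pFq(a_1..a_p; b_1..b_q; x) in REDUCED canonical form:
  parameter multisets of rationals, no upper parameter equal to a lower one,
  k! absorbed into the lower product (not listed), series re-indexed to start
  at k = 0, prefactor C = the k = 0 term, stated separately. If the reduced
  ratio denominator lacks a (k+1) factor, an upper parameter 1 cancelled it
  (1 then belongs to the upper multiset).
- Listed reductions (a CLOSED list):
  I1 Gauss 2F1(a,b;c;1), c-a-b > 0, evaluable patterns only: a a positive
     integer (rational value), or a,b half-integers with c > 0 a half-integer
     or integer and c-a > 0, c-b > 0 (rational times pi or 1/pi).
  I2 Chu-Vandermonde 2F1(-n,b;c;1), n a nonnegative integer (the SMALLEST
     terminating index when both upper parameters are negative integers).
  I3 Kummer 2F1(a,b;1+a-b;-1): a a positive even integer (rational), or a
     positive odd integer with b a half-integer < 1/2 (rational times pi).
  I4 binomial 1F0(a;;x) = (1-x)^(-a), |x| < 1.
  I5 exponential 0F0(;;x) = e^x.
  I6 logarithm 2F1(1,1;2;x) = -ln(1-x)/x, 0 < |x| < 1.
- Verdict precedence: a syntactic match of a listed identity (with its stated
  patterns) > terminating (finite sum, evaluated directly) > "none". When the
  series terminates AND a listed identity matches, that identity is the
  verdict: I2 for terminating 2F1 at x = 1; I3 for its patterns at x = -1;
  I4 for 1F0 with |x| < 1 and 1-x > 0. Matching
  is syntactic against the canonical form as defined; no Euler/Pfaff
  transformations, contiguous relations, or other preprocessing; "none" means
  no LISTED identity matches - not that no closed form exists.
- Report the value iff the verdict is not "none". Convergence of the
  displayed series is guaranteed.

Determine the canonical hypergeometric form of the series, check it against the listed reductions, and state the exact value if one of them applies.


At argument -\frac{1}{8}: a 3F2 with upper {-4, -\frac{3}{2}, \frac{6}{5}}, lower {-\frac{1}{4}, \frac{4}{5}}, scaled by C = 1. Verdict: terminating. With -4 upstairs the series is a 5-term polynomial sum; evaluated term by term. Value: \frac{856837}{178752}.

The tell: t_0 being 1, the lower running product (prefactor 1) is a rising factorial.
Step ratio: r(k) = -\frac{1}{8} * (k-4) (k-\frac{3}{2}) (k+\frac{6}{5}) / [(k-\frac{1}{4}) (k+\frac{4}{5}) (k+1)] - rational in k. x = -\frac{1}{8}; t_0 = 1; negate the roots.


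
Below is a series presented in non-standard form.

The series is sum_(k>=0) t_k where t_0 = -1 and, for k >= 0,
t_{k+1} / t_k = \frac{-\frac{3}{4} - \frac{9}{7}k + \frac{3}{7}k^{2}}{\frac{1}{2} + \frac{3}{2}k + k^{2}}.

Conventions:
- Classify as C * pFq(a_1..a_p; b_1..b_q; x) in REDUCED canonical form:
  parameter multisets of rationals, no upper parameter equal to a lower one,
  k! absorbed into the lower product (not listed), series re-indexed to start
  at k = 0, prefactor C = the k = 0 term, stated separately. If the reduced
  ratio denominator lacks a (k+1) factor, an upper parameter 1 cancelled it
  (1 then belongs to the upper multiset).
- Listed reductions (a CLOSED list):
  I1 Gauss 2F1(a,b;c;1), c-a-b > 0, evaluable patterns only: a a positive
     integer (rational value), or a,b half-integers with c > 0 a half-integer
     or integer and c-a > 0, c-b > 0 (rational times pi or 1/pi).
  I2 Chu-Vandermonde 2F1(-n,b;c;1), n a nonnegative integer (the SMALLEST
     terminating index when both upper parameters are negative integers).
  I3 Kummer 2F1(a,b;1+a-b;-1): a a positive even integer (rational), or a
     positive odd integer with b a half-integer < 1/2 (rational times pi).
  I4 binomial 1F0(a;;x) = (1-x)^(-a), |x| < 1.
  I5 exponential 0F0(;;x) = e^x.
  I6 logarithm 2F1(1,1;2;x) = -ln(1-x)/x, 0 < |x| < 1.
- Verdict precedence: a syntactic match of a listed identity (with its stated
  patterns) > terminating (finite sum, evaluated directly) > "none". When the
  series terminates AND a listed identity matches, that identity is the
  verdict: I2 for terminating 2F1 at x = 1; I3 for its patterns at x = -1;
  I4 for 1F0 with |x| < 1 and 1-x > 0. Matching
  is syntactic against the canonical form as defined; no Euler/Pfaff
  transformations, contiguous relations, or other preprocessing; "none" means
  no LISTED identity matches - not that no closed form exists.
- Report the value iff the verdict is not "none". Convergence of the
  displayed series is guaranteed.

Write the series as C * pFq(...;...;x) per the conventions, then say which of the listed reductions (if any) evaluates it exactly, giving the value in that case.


This is -1 * 1F0(-\frac{7}{2}; -; \frac{3}{7}) in reduced canonical form. Verdict at x = \frac{3}{7}: the I4 binomial reduction matches (the 1F0 binomial series: exponent 7/2, x = \frac{3}{7}). Exact value: \left(-1\right) \cdot \left(\frac{4}{7}\right)^{\frac{7}{2}}.

Key step: x = \frac{3}{7} and the ratio is unreduced: k + 1/2 divides both sides (C = -1).
Term ratio: r(k) = \frac{3}{7} * (k-\frac{7}{2}) / [(k+1)] - poly over poly, x = \frac{3}{7} from leading terms; C = -1 at k = 0.


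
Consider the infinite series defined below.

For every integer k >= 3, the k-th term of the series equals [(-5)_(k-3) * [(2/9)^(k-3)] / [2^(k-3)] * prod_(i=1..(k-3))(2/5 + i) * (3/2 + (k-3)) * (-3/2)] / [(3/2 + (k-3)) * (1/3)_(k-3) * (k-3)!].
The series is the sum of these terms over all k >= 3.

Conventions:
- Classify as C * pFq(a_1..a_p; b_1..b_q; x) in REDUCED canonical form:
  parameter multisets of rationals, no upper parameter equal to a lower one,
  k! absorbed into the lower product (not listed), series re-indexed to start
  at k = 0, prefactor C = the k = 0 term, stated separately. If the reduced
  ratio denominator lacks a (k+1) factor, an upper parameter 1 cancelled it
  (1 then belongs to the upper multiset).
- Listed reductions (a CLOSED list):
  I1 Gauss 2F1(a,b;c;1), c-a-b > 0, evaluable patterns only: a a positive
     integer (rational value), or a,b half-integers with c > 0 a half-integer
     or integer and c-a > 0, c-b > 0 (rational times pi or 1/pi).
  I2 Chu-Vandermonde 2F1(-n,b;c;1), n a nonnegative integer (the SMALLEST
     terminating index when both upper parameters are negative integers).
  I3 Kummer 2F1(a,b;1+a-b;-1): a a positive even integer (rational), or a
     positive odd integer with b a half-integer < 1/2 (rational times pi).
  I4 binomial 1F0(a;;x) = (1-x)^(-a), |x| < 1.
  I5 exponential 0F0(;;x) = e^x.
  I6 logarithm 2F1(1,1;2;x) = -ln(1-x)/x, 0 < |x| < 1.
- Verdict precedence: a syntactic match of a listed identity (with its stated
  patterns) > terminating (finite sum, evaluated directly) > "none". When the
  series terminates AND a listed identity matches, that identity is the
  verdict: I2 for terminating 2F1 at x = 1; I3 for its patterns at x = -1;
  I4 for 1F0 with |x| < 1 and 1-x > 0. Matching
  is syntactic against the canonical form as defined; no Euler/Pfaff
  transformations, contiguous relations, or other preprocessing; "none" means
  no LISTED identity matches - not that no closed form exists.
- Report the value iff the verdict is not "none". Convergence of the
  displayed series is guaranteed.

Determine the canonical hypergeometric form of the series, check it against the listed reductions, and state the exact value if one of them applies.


Canonical form: C = -3/2 times 2F1 with upper {-5, 7/5}, lower {1/3}, x = 1/9. Verdict: terminating - upper -5 stops the sum at k = 5; the 6 terms are added exactly. Its exact value is 1481704/1828125.

The tell: t_0 = -3/2 here, and the two k-th powers (C = -3/2) combine into one argument.
Step ratio: r(k) = (1/9) * (k-5) (k+7/5) / [(k+1/3) (k+1)] ; factor over Q: parameters, x = (1/9), and C = -3/2.


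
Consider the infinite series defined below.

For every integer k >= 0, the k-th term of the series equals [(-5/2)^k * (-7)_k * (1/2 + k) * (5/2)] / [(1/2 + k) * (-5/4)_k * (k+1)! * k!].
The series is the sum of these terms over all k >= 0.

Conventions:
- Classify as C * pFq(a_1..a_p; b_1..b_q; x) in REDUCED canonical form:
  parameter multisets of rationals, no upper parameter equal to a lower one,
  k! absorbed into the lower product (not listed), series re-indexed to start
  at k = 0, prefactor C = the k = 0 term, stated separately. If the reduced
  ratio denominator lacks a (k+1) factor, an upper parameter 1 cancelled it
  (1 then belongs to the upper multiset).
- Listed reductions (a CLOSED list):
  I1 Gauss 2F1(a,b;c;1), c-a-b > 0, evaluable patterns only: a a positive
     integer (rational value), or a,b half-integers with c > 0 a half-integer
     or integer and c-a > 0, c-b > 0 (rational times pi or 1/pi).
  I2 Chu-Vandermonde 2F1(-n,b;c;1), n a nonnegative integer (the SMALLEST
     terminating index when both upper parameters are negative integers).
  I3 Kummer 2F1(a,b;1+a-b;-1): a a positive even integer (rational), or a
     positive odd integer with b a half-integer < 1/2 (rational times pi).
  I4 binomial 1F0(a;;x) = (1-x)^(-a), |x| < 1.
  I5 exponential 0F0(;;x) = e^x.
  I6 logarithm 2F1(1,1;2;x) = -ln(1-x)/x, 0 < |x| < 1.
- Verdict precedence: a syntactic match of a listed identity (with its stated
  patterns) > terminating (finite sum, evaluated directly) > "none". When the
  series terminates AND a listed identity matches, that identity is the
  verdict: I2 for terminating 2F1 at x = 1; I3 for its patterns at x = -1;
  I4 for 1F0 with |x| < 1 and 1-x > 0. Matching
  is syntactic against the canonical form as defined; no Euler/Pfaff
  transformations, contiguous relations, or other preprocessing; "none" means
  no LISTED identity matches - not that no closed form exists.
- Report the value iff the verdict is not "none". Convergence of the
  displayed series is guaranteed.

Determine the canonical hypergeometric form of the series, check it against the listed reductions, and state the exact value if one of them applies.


Key step: x = (-5/2) and the denominator's factorial ratio (prefactor 5/2) is a lower Pochhammer.
Consecutive-term ratio: r(k) = (-5/2) * (k-7) / [(k-5/4) (k+2) (k+1)] - poly over poly, x = (-5/2) from leading terms; C = 5/2 at k = 0.

Reduced: x = -5/2, 1F2, upper = {-7}, lower = {-5/4, 2}, C = 5/2. Verdict: terminating - upper -7 stops the sum at k = 7; the 8 terms are added exactly. Its exact value is 132451120/276507.


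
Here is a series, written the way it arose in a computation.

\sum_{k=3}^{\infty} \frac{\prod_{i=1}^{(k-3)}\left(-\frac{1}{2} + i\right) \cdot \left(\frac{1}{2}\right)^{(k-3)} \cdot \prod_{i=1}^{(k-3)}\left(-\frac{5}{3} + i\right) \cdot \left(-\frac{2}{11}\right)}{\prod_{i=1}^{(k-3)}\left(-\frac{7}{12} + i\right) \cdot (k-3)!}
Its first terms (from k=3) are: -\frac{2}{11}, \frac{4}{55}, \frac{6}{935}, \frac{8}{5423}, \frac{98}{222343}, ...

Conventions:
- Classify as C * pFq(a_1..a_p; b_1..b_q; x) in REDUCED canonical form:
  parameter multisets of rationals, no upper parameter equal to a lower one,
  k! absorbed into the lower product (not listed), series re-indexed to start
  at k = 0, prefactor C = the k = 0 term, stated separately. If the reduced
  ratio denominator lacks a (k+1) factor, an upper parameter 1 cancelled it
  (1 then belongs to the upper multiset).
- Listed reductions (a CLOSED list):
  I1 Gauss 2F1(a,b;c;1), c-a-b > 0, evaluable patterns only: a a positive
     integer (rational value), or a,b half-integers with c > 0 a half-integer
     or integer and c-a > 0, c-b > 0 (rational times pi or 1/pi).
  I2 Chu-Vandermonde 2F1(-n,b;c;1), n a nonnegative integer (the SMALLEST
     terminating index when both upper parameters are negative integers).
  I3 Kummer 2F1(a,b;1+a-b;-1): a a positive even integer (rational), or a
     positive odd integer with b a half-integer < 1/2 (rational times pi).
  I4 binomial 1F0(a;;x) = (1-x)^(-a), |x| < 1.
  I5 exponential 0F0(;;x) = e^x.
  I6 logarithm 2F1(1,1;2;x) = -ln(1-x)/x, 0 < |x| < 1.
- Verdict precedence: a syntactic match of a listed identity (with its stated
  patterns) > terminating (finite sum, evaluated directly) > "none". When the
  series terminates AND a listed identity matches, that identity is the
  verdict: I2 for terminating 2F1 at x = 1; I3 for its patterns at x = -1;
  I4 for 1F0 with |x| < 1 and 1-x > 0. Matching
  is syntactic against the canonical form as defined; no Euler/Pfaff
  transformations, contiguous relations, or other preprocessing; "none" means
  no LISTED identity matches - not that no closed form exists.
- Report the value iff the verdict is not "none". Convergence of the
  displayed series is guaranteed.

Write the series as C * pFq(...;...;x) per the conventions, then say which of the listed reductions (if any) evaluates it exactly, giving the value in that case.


This is -\frac{2}{11} * 2F1(-\frac{2}{3}, \frac{1}{2}; \frac{5}{12}; \frac{1}{2}) in reduced canonical form. Verdict: none. No listed pattern accepts 2F1(-\frac{2}{3}, \frac{1}{2}; \frac{5}{12}; \frac{1}{2}).

Structural cue: t_0 = -\frac{2}{11} here, and the lower running product (prefactor -2/11) is a rising factorial.
Step ratio: r(k) = \frac{1}{2} * (k-\frac{2}{3}) (k+\frac{1}{2}) / [(k+\frac{5}{12}) (k+1)] - rational; roots negated = parameters, x = \frac{1}{2}, C = -\frac{2}{11}.


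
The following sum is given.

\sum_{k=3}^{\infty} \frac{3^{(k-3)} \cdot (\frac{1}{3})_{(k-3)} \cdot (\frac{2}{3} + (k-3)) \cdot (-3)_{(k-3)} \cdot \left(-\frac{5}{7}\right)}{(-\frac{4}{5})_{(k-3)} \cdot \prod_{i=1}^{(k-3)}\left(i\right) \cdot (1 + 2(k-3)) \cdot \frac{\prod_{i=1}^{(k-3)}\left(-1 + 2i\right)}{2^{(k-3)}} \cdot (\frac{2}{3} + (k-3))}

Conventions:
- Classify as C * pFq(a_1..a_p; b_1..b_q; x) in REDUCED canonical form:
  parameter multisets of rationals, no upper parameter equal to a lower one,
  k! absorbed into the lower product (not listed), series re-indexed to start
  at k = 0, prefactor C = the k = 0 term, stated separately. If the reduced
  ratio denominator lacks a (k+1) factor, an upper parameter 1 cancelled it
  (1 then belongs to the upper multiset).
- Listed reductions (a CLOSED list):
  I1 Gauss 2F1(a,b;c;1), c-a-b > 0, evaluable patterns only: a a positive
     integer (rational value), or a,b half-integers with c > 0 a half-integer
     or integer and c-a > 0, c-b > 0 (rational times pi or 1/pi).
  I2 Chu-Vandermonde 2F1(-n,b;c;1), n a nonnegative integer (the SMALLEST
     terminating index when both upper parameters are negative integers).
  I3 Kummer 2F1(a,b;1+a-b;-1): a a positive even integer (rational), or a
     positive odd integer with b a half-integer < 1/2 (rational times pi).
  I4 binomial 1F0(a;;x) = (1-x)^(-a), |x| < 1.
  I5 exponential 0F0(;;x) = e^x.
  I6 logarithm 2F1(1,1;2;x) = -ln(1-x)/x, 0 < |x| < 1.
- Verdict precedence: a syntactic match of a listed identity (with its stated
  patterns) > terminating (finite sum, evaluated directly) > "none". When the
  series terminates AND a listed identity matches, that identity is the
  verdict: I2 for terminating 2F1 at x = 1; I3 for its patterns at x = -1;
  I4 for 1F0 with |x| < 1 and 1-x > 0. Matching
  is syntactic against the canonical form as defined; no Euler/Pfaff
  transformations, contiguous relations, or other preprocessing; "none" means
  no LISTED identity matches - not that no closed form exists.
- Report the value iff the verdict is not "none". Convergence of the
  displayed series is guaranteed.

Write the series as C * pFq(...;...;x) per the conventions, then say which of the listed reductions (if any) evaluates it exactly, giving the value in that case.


First insight: with t_0 = -\frac{5}{7}, the factor k + 2/3 cancels (top and bottom), leaving C = -5/7.
Consecutive-term ratio: r(k) = 3 * (k-3) (k+\frac{1}{3}) / [(k-\frac{4}{5}) (k+\frac{3}{2}) (k+1)] - rational in k, leading ratio 3; with t_0 = -\frac{5}{7}, classification follows.

x = 3 here; the reduced form reads 2F2, upper {-3, \frac{1}{3}}, lower {-\frac{4}{5}, \frac{3}{2}}, C = -\frac{5}{7}. Verdict: terminating - no listed pattern fits, but -3 in the upper list cuts the series at k = 3; direct evaluation. Hence: \frac{485}{126}.
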